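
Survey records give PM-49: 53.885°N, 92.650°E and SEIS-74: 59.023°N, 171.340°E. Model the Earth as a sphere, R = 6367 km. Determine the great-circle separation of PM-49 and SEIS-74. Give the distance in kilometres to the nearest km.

4581 km

Δφ = 5.1380°,  Δλ = 78.6900°
a = sin²(Δφ/2) + cos φ₁ cos φ₂ sin²(Δλ/2) = 0.123944
c = 2·arcsin(√a) = 0.719535 rad = 41.2263°
d = R·c = 6367 × 0.719535 = 4581.3 km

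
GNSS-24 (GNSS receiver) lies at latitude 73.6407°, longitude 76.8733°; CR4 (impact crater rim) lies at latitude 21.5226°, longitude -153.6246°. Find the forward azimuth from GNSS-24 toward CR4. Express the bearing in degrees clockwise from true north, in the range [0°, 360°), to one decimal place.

Δλ = 129.5021°
y = sin Δλ · cos φ₂ = 0.717800
x = cos φ₁ sin φ₂ − sin φ₁ cos φ₂ cos Δλ = 0.671127
θ = atan2(y, x) = 46.9246° → 46.9246° (mod 360°)

46.9°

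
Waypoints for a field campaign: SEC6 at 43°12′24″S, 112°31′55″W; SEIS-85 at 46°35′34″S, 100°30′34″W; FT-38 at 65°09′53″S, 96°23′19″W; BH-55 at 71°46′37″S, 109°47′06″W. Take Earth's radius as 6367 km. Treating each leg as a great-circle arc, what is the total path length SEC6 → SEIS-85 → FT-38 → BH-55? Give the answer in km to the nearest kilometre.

4007 km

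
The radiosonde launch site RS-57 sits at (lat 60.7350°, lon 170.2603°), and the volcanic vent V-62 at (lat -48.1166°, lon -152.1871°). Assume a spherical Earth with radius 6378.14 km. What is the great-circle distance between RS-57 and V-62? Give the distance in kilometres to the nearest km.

12579 km

Δφ = -108.8516°,  Δλ = 37.5526°
a = sin²(Δφ/2) + cos φ₁ cos φ₂ sin²(Δλ/2) = 0.695371
c = 2·arcsin(√a) = 1.972235 rad = 113.0007°
d = R·c = 6378.14 × 1.972235 = 12579.2 km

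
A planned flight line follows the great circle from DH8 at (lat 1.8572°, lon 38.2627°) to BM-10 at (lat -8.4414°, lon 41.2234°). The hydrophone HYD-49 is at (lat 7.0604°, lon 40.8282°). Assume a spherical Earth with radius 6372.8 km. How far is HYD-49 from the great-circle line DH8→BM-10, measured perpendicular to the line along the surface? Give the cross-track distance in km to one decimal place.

431.4 km

δ₁₃ = central angle DH8→HYD-49 = 0.101185 rad  (haversine)
θ₁₃ = bearing DH8→HYD-49 = 26.089°,  θ₁₂ = bearing DH8→BM-10 = 164.047°
dₓₜ = R·arcsin(sin δ₁₃ · sin(θ₁₃ − θ₁₂)) = 6372.8·arcsin(0.10101·sin(-137.958°)) = -431.418 km
|dₓₜ| = 431.418 km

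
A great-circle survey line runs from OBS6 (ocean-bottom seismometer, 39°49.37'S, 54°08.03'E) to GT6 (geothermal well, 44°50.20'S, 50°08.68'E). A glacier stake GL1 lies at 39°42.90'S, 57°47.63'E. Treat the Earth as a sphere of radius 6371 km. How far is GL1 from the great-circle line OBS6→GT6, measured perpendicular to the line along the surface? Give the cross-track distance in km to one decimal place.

270.6 km

OBS6: φ = -39.82283°, λ = +54.13383°
GT6: φ = -44.83667°, λ = +50.14467°
GL1: φ = -39.71500°, λ = +57.79383°
δ₁₃ = central angle OBS6→GL1 = 0.049132 rad  (haversine)
θ₁₃ = bearing OBS6→GL1 = 88.976°,  θ₁₂ = bearing OBS6→GT6 = 209.137°
dₓₜ = R·arcsin(sin δ₁₃ · sin(θ₁₃ − θ₁₂)) = 6371·arcsin(0.04911·sin(-120.161°)) = -270.616 km
|dₓₜ| = 270.616 km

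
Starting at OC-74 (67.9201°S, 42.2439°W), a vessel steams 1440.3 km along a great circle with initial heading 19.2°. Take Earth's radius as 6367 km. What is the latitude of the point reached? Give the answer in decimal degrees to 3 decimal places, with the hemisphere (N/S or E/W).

55.430°S

δ = d/R = 1440.3/6367 = 0.226213 rad
φ₂ = arcsin(sin φ₁ cos δ + cos φ₁ sin δ cos θ)
   = arcsin(-0.92666·0.97452 + 0.37590·0.22429·0.94438) = -55.42978°
λ₂ = λ₁ + atan2(sin θ sin δ cos φ₁, cos δ − sin φ₁ sin φ₂) = -34.77461°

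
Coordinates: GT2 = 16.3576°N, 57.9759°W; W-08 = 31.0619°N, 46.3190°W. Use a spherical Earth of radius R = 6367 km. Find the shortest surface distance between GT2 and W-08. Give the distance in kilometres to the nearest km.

2016 km

Δφ = 14.7043°,  Δλ = 11.6569°
a = sin²(Δφ/2) + cos φ₁ cos φ₂ sin²(Δλ/2) = 0.024852
c = 2·arcsin(√a) = 0.316610 rad = 18.1404°
d = R·c = 6367 × 0.316610 = 2015.9 km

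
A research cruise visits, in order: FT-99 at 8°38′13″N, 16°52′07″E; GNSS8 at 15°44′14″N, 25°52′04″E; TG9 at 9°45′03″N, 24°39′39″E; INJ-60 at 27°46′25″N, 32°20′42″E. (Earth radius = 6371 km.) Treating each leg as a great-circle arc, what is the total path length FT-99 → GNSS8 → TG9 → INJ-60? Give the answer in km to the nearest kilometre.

4094 km

FT-99: φ = +8.63694°, λ = +16.86861°
GNSS8: φ = +15.73722°, λ = +25.86778°
TG9: φ = +9.75083°, λ = +24.66083°
INJ-60: φ = +27.77361°, λ = +32.34500°
FT-99→GNSS8: c = 0.197207 rad, d = 1256.40 km
GNSS8→TG9: c = 0.106481 rad, d = 678.39 km
TG9→INJ-60: c = 0.338954 rad, d = 2159.47 km
Total = 1256.40 + 678.39 + 2159.47 = 4094.27 km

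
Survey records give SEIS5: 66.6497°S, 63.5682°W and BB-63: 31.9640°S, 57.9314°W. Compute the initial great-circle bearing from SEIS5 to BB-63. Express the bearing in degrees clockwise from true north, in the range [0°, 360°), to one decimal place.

Δλ = 5.6368°
y = sin Δλ · cos φ₂ = 0.083330
x = cos φ₁ sin φ₂ − sin φ₁ cos φ₂ cos Δλ = 0.565308
θ = atan2(y, x) = 8.3854° → 8.3854° (mod 360°)

8.4°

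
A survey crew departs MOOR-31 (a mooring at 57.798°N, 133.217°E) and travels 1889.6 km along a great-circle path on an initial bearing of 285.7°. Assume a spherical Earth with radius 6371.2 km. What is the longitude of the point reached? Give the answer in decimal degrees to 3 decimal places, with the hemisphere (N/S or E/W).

δ = d/R = 1889.6/6371.2 = 0.296585 rad
φ₂ = arcsin(sin φ₁ cos δ + cos φ₁ sin δ cos θ)
   = arcsin(0.84617·0.95634 + 0.53291·0.29226·0.27060) = 58.36158°
λ₂ = λ₁ + atan2(sin θ sin δ cos φ₁, cos δ − sin φ₁ sin φ₂) = 100.78071°

100.781°E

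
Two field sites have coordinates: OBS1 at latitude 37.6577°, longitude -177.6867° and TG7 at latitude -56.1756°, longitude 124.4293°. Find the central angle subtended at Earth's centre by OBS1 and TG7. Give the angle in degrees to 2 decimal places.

105.86°

Δφ = -93.8333°,  Δλ = -57.8840°
a = sin²(Δφ/2) + cos φ₁ cos φ₂ sin²(Δλ/2) = 0.636628
c = 2·arcsin(√a) = 1.847572 rad = 105.8581°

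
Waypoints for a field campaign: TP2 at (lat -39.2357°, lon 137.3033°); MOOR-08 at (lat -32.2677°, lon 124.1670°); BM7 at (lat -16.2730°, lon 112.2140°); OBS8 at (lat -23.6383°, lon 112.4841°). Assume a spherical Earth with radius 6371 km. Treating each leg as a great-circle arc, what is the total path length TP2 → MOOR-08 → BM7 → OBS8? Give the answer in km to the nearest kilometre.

4382 km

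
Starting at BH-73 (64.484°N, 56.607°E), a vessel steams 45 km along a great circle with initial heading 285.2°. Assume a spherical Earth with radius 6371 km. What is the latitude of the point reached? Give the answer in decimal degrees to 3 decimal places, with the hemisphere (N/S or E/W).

δ = d/R = 45/6371 = 0.007063 rad
φ₂ = arcsin(sin φ₁ cos δ + cos φ₁ sin δ cos θ)
   = arcsin(0.90247·0.99998 + 0.43076·0.00706·0.26219) = 64.58731°
λ₂ = λ₁ + atan2(sin θ sin δ cos φ₁, cos δ − sin φ₁ sin φ₂) = 55.69691°

64.587°N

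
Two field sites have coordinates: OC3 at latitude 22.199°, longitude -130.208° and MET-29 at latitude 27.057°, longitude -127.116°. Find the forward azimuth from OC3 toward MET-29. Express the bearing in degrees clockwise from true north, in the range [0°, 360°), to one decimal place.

29.4°

Δλ = 3.0920°
y = sin Δλ · cos φ₂ = 0.048036
x = cos φ₁ sin φ₂ − sin φ₁ cos φ₂ cos Δλ = 0.085176
θ = atan2(y, x) = 29.4212° → 29.4212° (mod 360°)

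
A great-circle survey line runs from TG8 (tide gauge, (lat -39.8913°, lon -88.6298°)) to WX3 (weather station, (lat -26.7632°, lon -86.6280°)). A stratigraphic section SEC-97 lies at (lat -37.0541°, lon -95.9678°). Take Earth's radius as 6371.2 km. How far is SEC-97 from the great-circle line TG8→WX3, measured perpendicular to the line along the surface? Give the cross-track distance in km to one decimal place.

684.0 km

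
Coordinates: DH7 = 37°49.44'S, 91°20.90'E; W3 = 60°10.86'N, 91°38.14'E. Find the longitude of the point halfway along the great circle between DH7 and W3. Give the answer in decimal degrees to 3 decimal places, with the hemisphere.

DH7: φ = -37.82400°, λ = +91.34833°
W3: φ = +60.18100°, λ = +91.63567°
Bx = cos φ₂ cos Δλ = 0.497255,  By = cos φ₂ sin Δλ = 0.002494
φₘ = atan2(sin φ₁ + sin φ₂, √((cos φ₁ + Bx)² + By²)) = 11.17853°
λₘ = λ₁ + atan2(By, cos φ₁ + Bx) = 91.45934°

91.459°E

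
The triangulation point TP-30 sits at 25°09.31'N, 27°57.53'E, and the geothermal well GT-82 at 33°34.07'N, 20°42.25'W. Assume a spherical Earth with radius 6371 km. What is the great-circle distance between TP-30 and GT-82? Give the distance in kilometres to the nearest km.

4764 km

TP-30: φ = +25.15517°, λ = +27.95883°
GT-82: φ = +33.56783°, λ = -20.70417°
Δφ = 8.4127°,  Δλ = -48.6630°
a = sin²(Δφ/2) + cos φ₁ cos φ₂ sin²(Δλ/2) = 0.133412
c = 2·arcsin(√a) = 0.747815 rad = 42.8467°
d = R·c = 6371 × 0.747815 = 4764.3 km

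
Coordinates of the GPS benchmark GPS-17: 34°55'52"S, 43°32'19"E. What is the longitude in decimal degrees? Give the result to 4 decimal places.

43° + 32′/60 + 19″/3600 = 43 + 0.53333 + 0.00528 = 43.5386°

43.5386°E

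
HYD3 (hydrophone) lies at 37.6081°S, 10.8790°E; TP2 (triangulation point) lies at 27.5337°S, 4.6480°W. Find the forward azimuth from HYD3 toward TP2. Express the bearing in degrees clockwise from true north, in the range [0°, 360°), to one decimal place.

Δλ = -15.5270°
y = sin Δλ · cos φ₂ = -0.237373
x = cos φ₁ sin φ₂ − sin φ₁ cos φ₂ cos Δλ = 0.155178
θ = atan2(y, x) = -56.8262° → 303.1738° (mod 360°)

303.2°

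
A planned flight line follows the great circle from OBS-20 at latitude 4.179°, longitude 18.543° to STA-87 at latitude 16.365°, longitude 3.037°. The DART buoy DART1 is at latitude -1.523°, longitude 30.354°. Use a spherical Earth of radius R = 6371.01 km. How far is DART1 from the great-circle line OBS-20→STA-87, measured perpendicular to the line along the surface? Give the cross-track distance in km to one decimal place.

355.6 km

δ₁₃ = central angle OBS-20→DART1 = 0.228779 rad  (haversine)
θ₁₃ = bearing OBS-20→DART1 = 115.550°,  θ₁₂ = bearing OBS-20→STA-87 = 309.789°
dₓₜ = R·arcsin(sin δ₁₃ · sin(θ₁₃ − θ₁₂)) = 6371.01·arcsin(0.22679·sin(-194.239°)) = 355.585 km
|dₓₜ| = 355.585 km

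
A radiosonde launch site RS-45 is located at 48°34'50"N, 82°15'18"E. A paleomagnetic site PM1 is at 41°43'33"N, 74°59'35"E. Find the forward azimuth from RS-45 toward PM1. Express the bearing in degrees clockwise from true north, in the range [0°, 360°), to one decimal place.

RS-45: φ = +48.58056°, λ = +82.25500°
PM1: φ = +41.72583°, λ = +74.99306°
Δλ = -7.2619°
y = sin Δλ · cos φ₂ = -0.094341
x = cos φ₁ sin φ₂ − sin φ₁ cos φ₂ cos Δλ = -0.114863
θ = atan2(y, x) = -140.6024° → 219.3976° (mod 360°)

219.4°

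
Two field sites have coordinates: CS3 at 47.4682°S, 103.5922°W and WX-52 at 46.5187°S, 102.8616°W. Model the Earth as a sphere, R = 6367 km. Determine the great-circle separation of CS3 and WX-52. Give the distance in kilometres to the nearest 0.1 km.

119.2 km

Δφ = 0.9495°,  Δλ = 0.7306°
a = sin²(Δφ/2) + cos φ₁ cos φ₂ sin²(Δλ/2) = 0.000088
c = 2·arcsin(√a) = 0.018715 rad = 1.0723°
d = R·c = 6367 × 0.018715 = 119.2 km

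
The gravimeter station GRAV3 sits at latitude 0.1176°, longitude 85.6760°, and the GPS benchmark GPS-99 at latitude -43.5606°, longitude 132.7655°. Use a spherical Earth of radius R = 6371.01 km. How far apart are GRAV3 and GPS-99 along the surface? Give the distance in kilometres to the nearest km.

Δφ = -43.6782°,  Δλ = 47.0895°
a = sin²(Δφ/2) + cos φ₁ cos φ₂ sin²(Δλ/2) = 0.254018
c = 2·arcsin(√a) = 1.056453 rad = 60.5303°
d = R·c = 6371.01 × 1.056453 = 6730.7 km

6731 km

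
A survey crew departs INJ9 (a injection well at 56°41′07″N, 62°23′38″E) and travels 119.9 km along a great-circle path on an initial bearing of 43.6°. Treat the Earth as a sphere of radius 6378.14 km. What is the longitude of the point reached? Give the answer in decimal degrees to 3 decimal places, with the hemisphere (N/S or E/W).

63.775°E

INJ9: φ = +56.68528°, λ = +62.39389°
δ = d/R = 119.9/6378.14 = 0.018799 rad
φ₂ = arcsin(sin φ₁ cos δ + cos φ₁ sin δ cos θ)
   = arcsin(0.83567·0.99982 + 0.54924·0.01880·0.72417) = 57.45777°
λ₂ = λ₁ + atan2(sin θ sin δ cos φ₁, cos δ − sin φ₁ sin φ₂) = 63.77477°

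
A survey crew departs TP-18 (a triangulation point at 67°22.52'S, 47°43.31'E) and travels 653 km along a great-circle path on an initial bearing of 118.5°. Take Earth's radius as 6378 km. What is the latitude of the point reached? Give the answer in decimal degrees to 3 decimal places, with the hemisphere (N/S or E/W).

69.549°S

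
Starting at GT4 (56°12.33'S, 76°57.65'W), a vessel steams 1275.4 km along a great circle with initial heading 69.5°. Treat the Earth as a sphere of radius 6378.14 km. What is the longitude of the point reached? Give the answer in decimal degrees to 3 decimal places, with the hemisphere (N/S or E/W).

GT4: φ = -56.20550°, λ = -76.96083°
δ = d/R = 1275.4/6378.14 = 0.199964 rad
φ₂ = arcsin(sin φ₁ cos δ + cos φ₁ sin δ cos θ)
   = arcsin(-0.83104·0.98007 + 0.55622·0.19863·0.35021) = -50.87637°
λ₂ = λ₁ + atan2(sin θ sin δ cos φ₁, cos δ − sin φ₁ sin φ₂) = -59.81171°

59.812°W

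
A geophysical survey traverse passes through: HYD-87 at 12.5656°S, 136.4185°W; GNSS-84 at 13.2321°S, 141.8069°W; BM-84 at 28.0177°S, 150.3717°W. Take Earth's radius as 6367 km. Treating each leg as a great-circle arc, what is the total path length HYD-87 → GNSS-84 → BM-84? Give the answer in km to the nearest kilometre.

HYD-87→GNSS-84: c = 0.092405 rad, d = 588.34 km
GNSS-84→BM-84: c = 0.293269 rad, d = 1867.24 km
Total = 588.34 + 1867.24 = 2455.59 km

2456 km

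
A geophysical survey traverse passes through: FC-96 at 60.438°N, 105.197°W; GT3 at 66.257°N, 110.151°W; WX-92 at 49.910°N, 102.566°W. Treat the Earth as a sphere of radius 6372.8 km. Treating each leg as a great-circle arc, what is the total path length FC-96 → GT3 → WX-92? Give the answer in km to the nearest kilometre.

FC-96→GT3: c = 0.108635 rad, d = 692.31 km
GT3→WX-92: c = 0.293262 rad, d = 1868.90 km
Total = 692.31 + 1868.90 = 2561.21 km

2561 km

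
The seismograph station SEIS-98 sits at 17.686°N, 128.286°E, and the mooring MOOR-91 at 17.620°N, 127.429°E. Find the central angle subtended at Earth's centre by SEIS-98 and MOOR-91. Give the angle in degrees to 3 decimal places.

Δφ = -0.0660°,  Δλ = -0.8570°
a = sin²(Δφ/2) + cos φ₁ cos φ₂ sin²(Δλ/2) = 0.000051
c = 2·arcsin(√a) = 0.014300 rad = 0.8193°

0.819°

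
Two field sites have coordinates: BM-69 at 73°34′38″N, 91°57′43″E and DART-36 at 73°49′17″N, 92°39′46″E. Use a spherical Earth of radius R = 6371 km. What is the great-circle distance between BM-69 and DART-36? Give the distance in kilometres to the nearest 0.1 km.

34.9 km

BM-69: φ = +73.57722°, λ = +91.96194°
DART-36: φ = +73.82139°, λ = +92.66278°
Δφ = 0.2442°,  Δλ = 0.7008°
a = sin²(Δφ/2) + cos φ₁ cos φ₂ sin²(Δλ/2) = 0.000007
c = 2·arcsin(√a) = 0.005472 rad = 0.3135°
d = R·c = 6371 × 0.005472 = 34.9 km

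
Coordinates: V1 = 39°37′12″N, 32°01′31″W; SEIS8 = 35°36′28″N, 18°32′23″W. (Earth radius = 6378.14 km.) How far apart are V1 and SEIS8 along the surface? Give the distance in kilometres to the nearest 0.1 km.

V1: φ = +39.62000°, λ = -32.02528°
SEIS8: φ = +35.60778°, λ = -18.53972°
Δφ = -4.0122°,  Δλ = 13.4856°
a = sin²(Δφ/2) + cos φ₁ cos φ₂ sin²(Δλ/2) = 0.009859
c = 2·arcsin(√a) = 0.198911 rad = 11.3968°
d = R·c = 6378.14 × 0.198911 = 1268.7 km

1268.7 km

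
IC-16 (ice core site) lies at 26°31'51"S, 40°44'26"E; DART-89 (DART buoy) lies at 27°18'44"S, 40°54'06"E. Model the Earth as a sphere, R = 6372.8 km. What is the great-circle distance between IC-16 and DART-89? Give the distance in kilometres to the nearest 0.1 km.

88.4 km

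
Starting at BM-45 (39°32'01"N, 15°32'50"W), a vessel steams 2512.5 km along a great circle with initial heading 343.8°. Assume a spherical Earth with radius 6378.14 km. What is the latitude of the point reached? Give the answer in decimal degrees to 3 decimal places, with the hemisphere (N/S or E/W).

60.697°N

BM-45: φ = +39.53361°, λ = -15.54722°
δ = d/R = 2512.5/6378.14 = 0.393924 rad
φ₂ = arcsin(sin φ₁ cos δ + cos φ₁ sin δ cos θ)
   = arcsin(0.63653·0.92341 + 0.77125·0.38381·0.96029) = 60.69689°
λ₂ = λ₁ + atan2(sin θ sin δ cos φ₁, cos δ − sin φ₁ sin φ₂) = -28.18501°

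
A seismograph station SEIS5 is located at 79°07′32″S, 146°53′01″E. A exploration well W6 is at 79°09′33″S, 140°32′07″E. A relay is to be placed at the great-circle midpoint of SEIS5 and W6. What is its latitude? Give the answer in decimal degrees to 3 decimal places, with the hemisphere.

SEIS5: φ = -79.12556°, λ = +146.88361°
W6: φ = -79.15917°, λ = +140.53528°
Bx = cos φ₂ cos Δλ = 0.186928,  By = cos φ₂ sin Δλ = -0.020797
φₘ = atan2(sin φ₁ + sin φ₂, √((cos φ₁ + Bx)² + By²)) = -79.15862°
λₘ = λ₁ + atan2(By, cos φ₁ + Bx) = 143.71430°

79.159°S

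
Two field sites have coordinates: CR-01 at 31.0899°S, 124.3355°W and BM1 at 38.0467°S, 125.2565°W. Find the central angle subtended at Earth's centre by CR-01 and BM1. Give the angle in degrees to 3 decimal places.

6.998°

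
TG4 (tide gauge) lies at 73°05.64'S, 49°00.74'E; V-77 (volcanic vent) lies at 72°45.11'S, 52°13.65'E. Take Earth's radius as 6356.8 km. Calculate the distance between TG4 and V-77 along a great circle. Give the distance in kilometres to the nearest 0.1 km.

111.4 km

TG4: φ = -73.09400°, λ = +49.01233°
V-77: φ = -72.75183°, λ = +52.22750°
Δφ = 0.3422°,  Δλ = 3.2152°
a = sin²(Δφ/2) + cos φ₁ cos φ₂ sin²(Δλ/2) = 0.000077
c = 2·arcsin(√a) = 0.017525 rad = 1.0041°
d = R·c = 6356.8 × 0.017525 = 111.4 km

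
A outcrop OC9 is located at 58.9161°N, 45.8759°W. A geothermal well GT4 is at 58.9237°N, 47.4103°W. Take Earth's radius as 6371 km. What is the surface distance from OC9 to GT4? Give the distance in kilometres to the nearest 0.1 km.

88.1 km

Δφ = 0.0076°,  Δλ = -1.5344°
a = sin²(Δφ/2) + cos φ₁ cos φ₂ sin²(Δλ/2) = 0.000048
c = 2·arcsin(√a) = 0.013825 rad = 0.7921°
d = R·c = 6371 × 0.013825 = 88.1 km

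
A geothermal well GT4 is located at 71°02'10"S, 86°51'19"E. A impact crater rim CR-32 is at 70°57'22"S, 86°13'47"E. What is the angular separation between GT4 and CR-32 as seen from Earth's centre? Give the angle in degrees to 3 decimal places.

0.219°

GT4: φ = -71.03611°, λ = +86.85528°
CR-32: φ = -70.95611°, λ = +86.22972°
Δφ = 0.0800°,  Δλ = -0.6256°
a = sin²(Δφ/2) + cos φ₁ cos φ₂ sin²(Δλ/2) = 0.000004
c = 2·arcsin(√a) = 0.003820 rad = 0.2188°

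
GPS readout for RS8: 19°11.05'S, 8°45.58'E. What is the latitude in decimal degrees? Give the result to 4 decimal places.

19.1842°S

19° + 11.05′/60 = 19 + 0.18417 = 19.1842°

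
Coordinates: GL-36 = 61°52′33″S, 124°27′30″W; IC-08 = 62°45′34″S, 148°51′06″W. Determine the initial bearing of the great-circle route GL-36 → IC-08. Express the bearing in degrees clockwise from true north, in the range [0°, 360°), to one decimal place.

GL-36: φ = -61.87583°, λ = -124.45833°
IC-08: φ = -62.75944°, λ = -148.85167°
Δλ = -24.3933°
y = sin Δλ · cos φ₂ = -0.189041
x = cos φ₁ sin φ₂ − sin φ₁ cos φ₂ cos Δλ = -0.051457
θ = atan2(y, x) = -105.2271° → 254.7729° (mod 360°)

254.8°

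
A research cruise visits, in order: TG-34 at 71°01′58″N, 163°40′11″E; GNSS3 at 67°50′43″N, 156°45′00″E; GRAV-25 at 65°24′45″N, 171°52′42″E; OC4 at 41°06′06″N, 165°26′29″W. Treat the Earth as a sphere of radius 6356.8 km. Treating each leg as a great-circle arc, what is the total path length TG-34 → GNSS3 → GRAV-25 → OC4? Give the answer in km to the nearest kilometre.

TG-34: φ = +71.03278°, λ = +163.66972°
GNSS3: φ = +67.84528°, λ = +156.75000°
GRAV-25: φ = +65.41250°, λ = +171.87833°
OC4: φ = +41.10167°, λ = -165.44139°
TG-34→GNSS3: c = 0.069870 rad, d = 444.15 km
GNSS3→GRAV-25: c = 0.112658 rad, d = 716.14 km
GRAV-25→OC4: c = 0.479816 rad, d = 3050.09 km
Total = 444.15 + 716.14 + 3050.09 = 4210.38 km

4210 km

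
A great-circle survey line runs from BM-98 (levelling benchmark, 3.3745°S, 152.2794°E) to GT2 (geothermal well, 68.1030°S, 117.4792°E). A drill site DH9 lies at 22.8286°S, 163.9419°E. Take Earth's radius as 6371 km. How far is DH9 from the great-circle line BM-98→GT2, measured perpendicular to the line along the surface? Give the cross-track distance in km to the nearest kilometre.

δ₁₃ = central angle BM-98→DH9 = 0.392609 rad  (haversine)
θ₁₃ = bearing BM-98→DH9 = 150.859°,  θ₁₂ = bearing BM-98→GT2 = 193.189°
dₓₜ = R·arcsin(sin δ₁₃ · sin(θ₁₃ − θ₁₂)) = 6371·arcsin(0.38260·sin(-42.330°)) = -1660.183 km
|dₓₜ| = 1660.183 km

1660 km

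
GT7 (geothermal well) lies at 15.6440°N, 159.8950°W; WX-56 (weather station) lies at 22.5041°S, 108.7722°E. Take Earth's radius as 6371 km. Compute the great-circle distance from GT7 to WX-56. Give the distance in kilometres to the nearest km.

10799 km

Δφ = -38.1481°,  Δλ = -91.3328°
a = sin²(Δφ/2) + cos φ₁ cos φ₂ sin²(Δλ/2) = 0.561952
c = 2·arcsin(√a) = 1.695020 rad = 97.1175°
d = R·c = 6371 × 1.695020 = 10799.0 km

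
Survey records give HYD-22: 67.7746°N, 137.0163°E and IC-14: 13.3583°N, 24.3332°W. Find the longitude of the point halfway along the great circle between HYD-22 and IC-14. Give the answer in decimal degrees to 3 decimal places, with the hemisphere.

13.198°W

Bx = cos φ₂ cos Δλ = -0.921852,  By = cos φ₂ sin Δλ = -0.311142
φₘ = atan2(sin φ₁ + sin φ₂, √((cos φ₁ + Bx)² + By²)) = 61.56555°
λₘ = λ₁ + atan2(By, cos φ₁ + Bx) = -13.19805°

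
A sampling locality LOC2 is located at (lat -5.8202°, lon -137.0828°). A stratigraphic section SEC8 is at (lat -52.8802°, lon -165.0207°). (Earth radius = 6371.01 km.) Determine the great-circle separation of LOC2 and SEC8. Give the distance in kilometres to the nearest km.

5818 km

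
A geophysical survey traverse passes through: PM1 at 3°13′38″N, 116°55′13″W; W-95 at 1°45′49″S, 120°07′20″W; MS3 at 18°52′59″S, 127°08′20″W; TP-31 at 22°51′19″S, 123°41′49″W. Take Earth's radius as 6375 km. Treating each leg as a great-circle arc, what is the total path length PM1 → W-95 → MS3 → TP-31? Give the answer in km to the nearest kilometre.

PM1: φ = +3.22722°, λ = -116.92028°
W-95: φ = -1.76361°, λ = -120.12222°
MS3: φ = -18.88306°, λ = -127.13889°
TP-31: φ = -22.85528°, λ = -123.69694°
PM1→W-95: c = 0.103480 rad, d = 659.69 km
W-95→MS3: c = 0.321981 rad, d = 2052.63 km
MS3→TP-31: c = 0.089193 rad, d = 568.60 km
Total = 659.69 + 2052.63 + 568.60 = 3280.92 km

3281 km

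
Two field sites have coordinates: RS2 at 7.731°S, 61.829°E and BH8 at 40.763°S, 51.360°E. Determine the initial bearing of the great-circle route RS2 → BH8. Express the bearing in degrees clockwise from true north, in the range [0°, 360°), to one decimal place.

Δλ = -10.4690°
y = sin Δλ · cos φ₂ = -0.137625
x = cos φ₁ sin φ₂ − sin φ₁ cos φ₂ cos Δλ = -0.546803
θ = atan2(y, x) = -165.8726° → 194.1274° (mod 360°)

194.1°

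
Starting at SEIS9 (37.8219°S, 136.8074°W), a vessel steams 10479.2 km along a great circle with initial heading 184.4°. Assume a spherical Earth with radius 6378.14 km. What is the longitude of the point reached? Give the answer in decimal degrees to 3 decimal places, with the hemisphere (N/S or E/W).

δ = d/R = 10479.2/6378.14 = 1.642987 rad
φ₂ = arcsin(sin φ₁ cos δ + cos φ₁ sin δ cos θ)
   = arcsin(-0.61321·-0.07213 + 0.78992·0.99740·-0.99705) = -47.84328°
λ₂ = λ₁ + atan2(sin θ sin δ cos φ₁, cos δ − sin φ₁ sin φ₂) = 49.73914°

49.739°E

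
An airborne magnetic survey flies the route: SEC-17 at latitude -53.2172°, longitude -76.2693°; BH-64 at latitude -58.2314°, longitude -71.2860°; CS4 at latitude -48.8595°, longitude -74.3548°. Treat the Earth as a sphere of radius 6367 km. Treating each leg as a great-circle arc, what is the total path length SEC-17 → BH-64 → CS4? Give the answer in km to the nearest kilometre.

1699 km

SEC-17→BH-64: c = 0.100227 rad, d = 638.15 km
BH-64→CS4: c = 0.166593 rad, d = 1060.70 km
Total = 638.15 + 1060.70 = 1698.85 km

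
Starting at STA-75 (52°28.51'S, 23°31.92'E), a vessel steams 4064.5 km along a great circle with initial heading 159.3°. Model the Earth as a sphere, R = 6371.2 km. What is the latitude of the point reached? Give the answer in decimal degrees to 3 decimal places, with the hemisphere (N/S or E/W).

STA-75: φ = -52.47517°, λ = +23.53200°
δ = d/R = 4064.5/6371.2 = 0.637949 rad
φ₂ = arcsin(sin φ₁ cos δ + cos φ₁ sin δ cos θ)
   = arcsin(-0.79309·0.80332 + 0.60911·0.59555·-0.93544) = -77.53764°
λ₂ = λ₁ + atan2(sin θ sin δ cos φ₁, cos δ − sin φ₁ sin φ₂) = 100.82354°

77.538°S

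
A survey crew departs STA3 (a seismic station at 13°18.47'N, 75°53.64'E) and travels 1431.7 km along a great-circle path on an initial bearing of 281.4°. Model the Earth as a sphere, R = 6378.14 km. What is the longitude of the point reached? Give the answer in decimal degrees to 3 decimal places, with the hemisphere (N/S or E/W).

STA3: φ = +13.30783°, λ = +75.89400°
δ = d/R = 1431.7/6378.14 = 0.224470 rad
φ₂ = arcsin(sin φ₁ cos δ + cos φ₁ sin δ cos θ)
   = arcsin(0.23018·0.97491 + 0.97315·0.22259·0.19766) = 15.49909°
λ₂ = λ₁ + atan2(sin θ sin δ cos φ₁, cos δ − sin φ₁ sin φ₂) = 62.80688°

62.807°E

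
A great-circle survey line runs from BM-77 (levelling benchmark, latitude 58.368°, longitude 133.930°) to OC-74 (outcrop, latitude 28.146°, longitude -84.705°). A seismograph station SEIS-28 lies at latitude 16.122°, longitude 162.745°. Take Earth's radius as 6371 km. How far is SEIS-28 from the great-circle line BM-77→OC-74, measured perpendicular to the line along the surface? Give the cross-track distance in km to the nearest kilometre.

4949 km

δ₁₃ = central angle BM-77→SEIS-28 = 0.825921 rad  (haversine)
θ₁₃ = bearing BM-77→SEIS-28 = 140.963°,  θ₁₂ = bearing BM-77→OC-74 = 33.434°
dₓₜ = R·arcsin(sin δ₁₃ · sin(θ₁₃ − θ₁₂)) = 6371·arcsin(0.73517·sin(107.529°)) = 4949.290 km
|dₓₜ| = 4949.290 km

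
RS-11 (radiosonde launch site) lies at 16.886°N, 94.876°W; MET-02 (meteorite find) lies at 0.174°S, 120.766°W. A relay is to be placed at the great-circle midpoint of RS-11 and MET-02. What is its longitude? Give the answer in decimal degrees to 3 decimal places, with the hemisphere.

108.111°W

Bx = cos φ₂ cos Δλ = 0.899630,  By = cos φ₂ sin Δλ = -0.436643
φₘ = atan2(sin φ₁ + sin φ₂, √((cos φ₁ + Bx)² + By²)) = 8.57060°
λₘ = λ₁ + atan2(By, cos φ₁ + Bx) = -108.11113°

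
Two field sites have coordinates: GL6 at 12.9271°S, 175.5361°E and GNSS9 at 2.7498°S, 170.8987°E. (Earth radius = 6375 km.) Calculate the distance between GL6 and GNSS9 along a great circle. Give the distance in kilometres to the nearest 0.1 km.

1242.1 km

Δφ = 10.1773°,  Δλ = -4.6374°
a = sin²(Δφ/2) + cos φ₁ cos φ₂ sin²(Δλ/2) = 0.009461
c = 2·arcsin(√a) = 0.194840 rad = 11.1635°
d = R·c = 6375 × 0.194840 = 1242.1 km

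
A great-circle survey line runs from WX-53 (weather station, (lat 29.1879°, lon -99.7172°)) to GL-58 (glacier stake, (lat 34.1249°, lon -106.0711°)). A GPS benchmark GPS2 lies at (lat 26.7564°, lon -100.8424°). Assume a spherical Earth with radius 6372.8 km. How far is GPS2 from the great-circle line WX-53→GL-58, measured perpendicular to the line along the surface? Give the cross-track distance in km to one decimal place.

271.8 km

δ₁₃ = central angle WX-53→GPS2 = 0.045844 rad  (haversine)
θ₁₃ = bearing WX-53→GPS2 = 202.496°,  θ₁₂ = bearing WX-53→GL-58 = 314.023°
dₓₜ = R·arcsin(sin δ₁₃ · sin(θ₁₃ − θ₁₂)) = 6372.8·arcsin(0.04583·sin(-111.527°)) = -271.764 km
|dₓₜ| = 271.764 km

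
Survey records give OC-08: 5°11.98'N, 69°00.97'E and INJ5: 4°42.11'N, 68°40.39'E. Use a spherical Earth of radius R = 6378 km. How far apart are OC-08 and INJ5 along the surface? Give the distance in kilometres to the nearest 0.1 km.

67.2 km

OC-08: φ = +5.19967°, λ = +69.01617°
INJ5: φ = +4.70183°, λ = +68.67317°
Δφ = -0.4978°,  Δλ = -0.3430°
a = sin²(Δφ/2) + cos φ₁ cos φ₂ sin²(Δλ/2) = 0.000028
c = 2·arcsin(√a) = 0.010539 rad = 0.6038°
d = R·c = 6378 × 0.010539 = 67.2 km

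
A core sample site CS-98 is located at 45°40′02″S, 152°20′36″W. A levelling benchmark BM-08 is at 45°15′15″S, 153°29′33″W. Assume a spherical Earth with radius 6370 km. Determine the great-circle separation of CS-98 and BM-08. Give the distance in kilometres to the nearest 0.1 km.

CS-98: φ = -45.66722°, λ = -152.34333°
BM-08: φ = -45.25417°, λ = -153.49250°
Δφ = 0.4131°,  Δλ = -1.1492°
a = sin²(Δφ/2) + cos φ₁ cos φ₂ sin²(Δλ/2) = 0.000062
c = 2·arcsin(√a) = 0.015807 rad = 0.9057°
d = R·c = 6370 × 0.015807 = 100.7 km

100.7 km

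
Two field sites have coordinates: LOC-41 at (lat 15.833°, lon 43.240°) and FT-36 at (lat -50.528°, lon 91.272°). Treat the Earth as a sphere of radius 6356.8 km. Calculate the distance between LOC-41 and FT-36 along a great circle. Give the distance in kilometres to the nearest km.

Δφ = -66.3610°,  Δλ = 48.0320°
a = sin²(Δφ/2) + cos φ₁ cos φ₂ sin²(Δλ/2) = 0.400818
c = 2·arcsin(√a) = 1.371107 rad = 78.5587°
d = R·c = 6356.8 × 1.371107 = 8715.9 km

8716 km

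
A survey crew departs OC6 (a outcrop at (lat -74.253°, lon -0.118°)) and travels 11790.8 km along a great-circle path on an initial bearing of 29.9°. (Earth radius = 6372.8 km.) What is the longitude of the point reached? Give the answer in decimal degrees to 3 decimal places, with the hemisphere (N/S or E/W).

δ = d/R = 11790.8/6372.8 = 1.850176 rad
φ₂ = arcsin(sin φ₁ cos δ + cos φ₁ sin δ cos θ)
   = arcsin(-0.96247·-0.27576 + 0.27139·0.96123·0.86690) = 29.44283°
λ₂ = λ₁ + atan2(sin θ sin δ cos φ₁, cos δ − sin φ₁ sin φ₂) = 33.26431°

33.264°E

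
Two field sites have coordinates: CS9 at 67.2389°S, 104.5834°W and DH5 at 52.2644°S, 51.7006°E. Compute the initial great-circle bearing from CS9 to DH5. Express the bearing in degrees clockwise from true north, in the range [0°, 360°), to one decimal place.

163.3°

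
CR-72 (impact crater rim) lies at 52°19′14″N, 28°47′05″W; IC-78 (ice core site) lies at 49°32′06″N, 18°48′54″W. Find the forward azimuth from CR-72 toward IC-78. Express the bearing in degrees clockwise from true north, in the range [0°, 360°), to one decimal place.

110.0°

CR-72: φ = +52.32056°, λ = -28.78472°
IC-78: φ = +49.53500°, λ = -18.81500°
Δλ = 9.9697°
y = sin Δλ · cos φ₂ = 0.112357
x = cos φ₁ sin φ₂ − sin φ₁ cos φ₂ cos Δλ = -0.040842
θ = atan2(y, x) = 109.9762° → 109.9762° (mod 360°)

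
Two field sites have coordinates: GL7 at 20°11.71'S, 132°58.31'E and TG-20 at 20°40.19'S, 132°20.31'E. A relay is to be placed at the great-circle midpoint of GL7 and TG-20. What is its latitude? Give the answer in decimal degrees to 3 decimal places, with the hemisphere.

GL7: φ = -20.19517°, λ = +132.97183°
TG-20: φ = -20.66983°, λ = +132.33850°
Bx = cos φ₂ cos Δλ = 0.935573,  By = cos φ₂ sin Δλ = -0.010342
φₘ = atan2(sin φ₁ + sin φ₂, √((cos φ₁ + Bx)² + By²)) = -20.43279°
λₘ = λ₁ + atan2(By, cos φ₁ + Bx) = 132.65566°

20.433°S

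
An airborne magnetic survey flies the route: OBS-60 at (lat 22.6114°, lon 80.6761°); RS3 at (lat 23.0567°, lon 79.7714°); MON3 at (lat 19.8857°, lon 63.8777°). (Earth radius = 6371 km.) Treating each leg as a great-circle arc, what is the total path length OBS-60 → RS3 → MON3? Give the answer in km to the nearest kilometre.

OBS-60→RS3: c = 0.016498 rad, d = 105.11 km
RS3→MON3: c = 0.263856 rad, d = 1681.03 km
Total = 105.11 + 1681.03 = 1786.13 km

1786 km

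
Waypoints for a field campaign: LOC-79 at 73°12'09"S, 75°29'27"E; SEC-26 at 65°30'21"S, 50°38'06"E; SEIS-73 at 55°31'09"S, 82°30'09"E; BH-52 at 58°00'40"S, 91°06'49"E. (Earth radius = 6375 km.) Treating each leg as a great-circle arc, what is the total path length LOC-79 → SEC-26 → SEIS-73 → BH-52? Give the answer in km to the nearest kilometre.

LOC-79: φ = -73.20250°, λ = +75.49083°
SEC-26: φ = -65.50583°, λ = +50.63500°
SEIS-73: φ = -55.51917°, λ = +82.50250°
BH-52: φ = -58.01111°, λ = +91.11361°
LOC-79→SEC-26: c = 0.200875 rad, d = 1280.58 km
SEC-26→SEIS-73: c = 0.319255 rad, d = 2035.25 km
SEIS-73→BH-52: c = 0.093054 rad, d = 593.22 km
Total = 1280.58 + 2035.25 + 593.22 = 3909.06 km

3909 km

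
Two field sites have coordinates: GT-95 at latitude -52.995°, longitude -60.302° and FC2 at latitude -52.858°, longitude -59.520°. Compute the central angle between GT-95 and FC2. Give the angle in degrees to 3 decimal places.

Δφ = 0.1370°,  Δλ = 0.7820°
a = sin²(Δφ/2) + cos φ₁ cos φ₂ sin²(Δλ/2) = 0.000018
c = 2·arcsin(√a) = 0.008568 rad = 0.4909°

0.491°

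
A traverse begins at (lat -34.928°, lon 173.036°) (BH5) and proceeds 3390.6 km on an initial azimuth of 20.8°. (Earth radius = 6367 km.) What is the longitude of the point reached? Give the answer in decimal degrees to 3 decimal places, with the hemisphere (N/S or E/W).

δ = d/R = 3390.6/6367 = 0.532527 rad
φ₂ = arcsin(sin φ₁ cos δ + cos φ₁ sin δ cos θ)
   = arcsin(-0.57255·0.86153 + 0.81987·0.50771·0.93483) = -5.97731°
λ₂ = λ₁ + atan2(sin θ sin δ cos φ₁, cos δ − sin φ₁ sin φ₂) = -176.51981°

176.520°W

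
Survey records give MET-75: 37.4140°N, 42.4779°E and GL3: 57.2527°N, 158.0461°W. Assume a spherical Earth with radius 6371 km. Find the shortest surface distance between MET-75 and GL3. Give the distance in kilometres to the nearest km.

9314 km

Δφ = 19.8387°,  Δλ = 159.4760°
a = sin²(Δφ/2) + cos φ₁ cos φ₂ sin²(Δλ/2) = 0.445685
c = 2·arcsin(√a) = 1.461951 rad = 83.7636°
d = R·c = 6371 × 1.461951 = 9314.1 km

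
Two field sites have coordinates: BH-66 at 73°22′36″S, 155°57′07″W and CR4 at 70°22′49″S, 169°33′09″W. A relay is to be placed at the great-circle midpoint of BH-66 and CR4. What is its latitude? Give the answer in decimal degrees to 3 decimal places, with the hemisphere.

BH-66: φ = -73.37667°, λ = -155.95194°
CR4: φ = -70.38028°, λ = -169.55250°
Bx = cos φ₂ cos Δλ = 0.326360,  By = cos φ₂ sin Δλ = -0.078958
φₘ = atan2(sin φ₁ + sin φ₂, √((cos φ₁ + Bx)² + By²)) = -71.99694°
λₘ = λ₁ + atan2(By, cos φ₁ + Bx) = -163.29823°

71.997°S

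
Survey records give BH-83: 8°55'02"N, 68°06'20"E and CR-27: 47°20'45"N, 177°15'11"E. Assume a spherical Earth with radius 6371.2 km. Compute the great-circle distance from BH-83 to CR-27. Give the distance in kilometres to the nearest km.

10682 km

BH-83: φ = +8.91722°, λ = +68.10556°
CR-27: φ = +47.34583°, λ = +177.25306°
Δφ = 38.4286°,  Δλ = 109.1475°
a = sin²(Δφ/2) + cos φ₁ cos φ₂ sin²(Δλ/2) = 0.552778
c = 2·arcsin(√a) = 1.676550 rad = 96.0593°
d = R·c = 6371.2 × 1.676550 = 10681.6 km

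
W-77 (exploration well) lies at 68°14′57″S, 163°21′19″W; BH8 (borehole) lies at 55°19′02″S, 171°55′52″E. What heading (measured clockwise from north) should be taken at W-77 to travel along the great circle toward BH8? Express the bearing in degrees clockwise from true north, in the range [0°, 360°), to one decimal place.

W-77: φ = -68.24917°, λ = -163.35528°
BH8: φ = -55.31722°, λ = +171.93111°
Δλ = -24.7136°
y = sin Δλ · cos φ₂ = -0.237903
x = cos φ₁ sin φ₂ − sin φ₁ cos φ₂ cos Δλ = 0.175386
θ = atan2(y, x) = -53.6017° → 306.3983° (mod 360°)

306.4°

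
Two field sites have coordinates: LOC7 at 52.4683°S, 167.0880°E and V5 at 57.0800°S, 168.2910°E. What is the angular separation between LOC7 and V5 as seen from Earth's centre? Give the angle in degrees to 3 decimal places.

4.663°

Δφ = -4.6117°,  Δλ = 1.2030°
a = sin²(Δφ/2) + cos φ₁ cos φ₂ sin²(Δλ/2) = 0.001655
c = 2·arcsin(√a) = 0.081392 rad = 4.6634°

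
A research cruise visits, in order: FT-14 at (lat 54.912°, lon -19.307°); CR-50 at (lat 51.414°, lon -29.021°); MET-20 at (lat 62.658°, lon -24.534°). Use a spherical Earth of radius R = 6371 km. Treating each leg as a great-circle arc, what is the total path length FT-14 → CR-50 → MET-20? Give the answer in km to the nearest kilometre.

2033 km

FT-14→CR-50: c = 0.118419 rad, d = 754.45 km
CR-50→MET-20: c = 0.200698 rad, d = 1278.64 km
Total = 754.45 + 1278.64 = 2033.10 km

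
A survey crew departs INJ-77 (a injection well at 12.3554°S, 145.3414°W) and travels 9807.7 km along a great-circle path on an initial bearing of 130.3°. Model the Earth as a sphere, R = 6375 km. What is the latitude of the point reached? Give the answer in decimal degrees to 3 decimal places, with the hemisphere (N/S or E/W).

39.672°S

δ = d/R = 9807.7/6375 = 1.538463 rad
φ₂ = arcsin(sin φ₁ cos δ + cos φ₁ sin δ cos θ)
   = arcsin(-0.21398·0.03233 + 0.97684·0.99948·-0.64679) = -39.67237°
λ₂ = λ₁ + atan2(sin θ sin δ cos φ₁, cos δ − sin φ₁ sin φ₂) = -47.36976°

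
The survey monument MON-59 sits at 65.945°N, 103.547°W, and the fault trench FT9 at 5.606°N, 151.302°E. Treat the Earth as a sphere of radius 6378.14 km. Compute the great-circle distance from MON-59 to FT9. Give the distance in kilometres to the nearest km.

10126 km

Δφ = -60.3390°,  Δλ = -105.1510°
a = sin²(Δφ/2) + cos φ₁ cos φ₂ sin²(Δλ/2) = 0.508411
c = 2·arcsin(√a) = 1.587620 rad = 90.9639°
d = R·c = 6378.14 × 1.587620 = 10126.1 km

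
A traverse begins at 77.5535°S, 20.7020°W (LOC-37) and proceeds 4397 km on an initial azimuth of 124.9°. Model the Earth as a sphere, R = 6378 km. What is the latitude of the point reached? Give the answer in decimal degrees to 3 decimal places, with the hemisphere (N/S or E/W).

δ = d/R = 4397/6378 = 0.689401 rad
φ₂ = arcsin(sin φ₁ cos δ + cos φ₁ sin δ cos θ)
   = arcsin(-0.97650·0.77163 + 0.21553·0.63608·-0.57215) = -56.29737°
λ₂ = λ₁ + atan2(sin θ sin δ cos φ₁, cos δ − sin φ₁ sin φ₂) = 89.21961°

56.297°S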